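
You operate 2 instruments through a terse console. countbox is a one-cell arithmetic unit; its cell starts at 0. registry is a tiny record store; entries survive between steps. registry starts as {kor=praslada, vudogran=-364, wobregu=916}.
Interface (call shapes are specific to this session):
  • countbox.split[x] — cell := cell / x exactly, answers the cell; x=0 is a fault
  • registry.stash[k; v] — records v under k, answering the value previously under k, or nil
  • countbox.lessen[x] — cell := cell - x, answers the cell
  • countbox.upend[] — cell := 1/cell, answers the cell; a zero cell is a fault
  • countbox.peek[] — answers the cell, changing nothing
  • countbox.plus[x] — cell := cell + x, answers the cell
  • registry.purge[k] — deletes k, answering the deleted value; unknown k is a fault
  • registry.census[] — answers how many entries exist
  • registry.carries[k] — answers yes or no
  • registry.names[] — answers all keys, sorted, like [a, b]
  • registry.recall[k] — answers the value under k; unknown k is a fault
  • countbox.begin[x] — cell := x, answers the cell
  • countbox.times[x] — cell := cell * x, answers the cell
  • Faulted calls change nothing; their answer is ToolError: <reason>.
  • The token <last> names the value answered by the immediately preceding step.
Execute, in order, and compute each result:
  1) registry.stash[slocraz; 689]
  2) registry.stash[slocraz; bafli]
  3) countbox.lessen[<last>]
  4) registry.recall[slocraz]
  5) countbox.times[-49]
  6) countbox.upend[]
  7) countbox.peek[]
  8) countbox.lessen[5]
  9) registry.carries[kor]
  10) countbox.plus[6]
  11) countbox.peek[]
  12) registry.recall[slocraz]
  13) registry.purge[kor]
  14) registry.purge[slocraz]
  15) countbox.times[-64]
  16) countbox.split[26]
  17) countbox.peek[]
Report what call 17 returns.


[in] stash slocraz 689
= nil
[in] stash slocraz bafli
= 689
[in] lessen <last>
= -689
[in] recall slocraz
= bafli
[in] times -49
= 33761
[in] upend
= 1/33761
[in] peek
= 1/33761
[in] lessen 5
= -168804/33761
[in] carries kor
= yes
[in] plus 6
= 33762/33761
[in] peek
= 33762/33761
[in] recall slocraz
= bafli
[in] purge kor
= praslada
[in] purge slocraz
= bafli
[in] times -64
= -2160768/33761
[in] split 26
= -1080384/438893
[in] peek
= -1080384/438893

Answer: -1080384/438893


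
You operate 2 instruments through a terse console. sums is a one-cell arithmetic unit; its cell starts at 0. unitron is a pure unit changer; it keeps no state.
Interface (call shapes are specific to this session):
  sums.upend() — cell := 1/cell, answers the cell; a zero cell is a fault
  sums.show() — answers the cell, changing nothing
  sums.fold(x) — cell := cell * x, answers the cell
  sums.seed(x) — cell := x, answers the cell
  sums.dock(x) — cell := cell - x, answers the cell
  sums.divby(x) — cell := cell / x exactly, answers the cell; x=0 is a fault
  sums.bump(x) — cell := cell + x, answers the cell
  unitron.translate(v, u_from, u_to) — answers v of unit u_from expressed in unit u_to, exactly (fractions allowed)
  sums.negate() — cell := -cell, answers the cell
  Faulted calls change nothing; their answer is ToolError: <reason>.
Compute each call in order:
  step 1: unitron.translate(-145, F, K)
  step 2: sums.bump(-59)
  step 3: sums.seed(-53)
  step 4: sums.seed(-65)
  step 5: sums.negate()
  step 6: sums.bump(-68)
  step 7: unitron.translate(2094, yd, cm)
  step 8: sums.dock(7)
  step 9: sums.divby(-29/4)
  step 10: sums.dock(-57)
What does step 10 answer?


-> translate(v='-145', u_from='F', u_to='K')
<- 10489/60
-> bump(x='-59')
<- -59
-> seed(x='-53')
<- -53
-> seed(x='-65')
<- -65
-> negate()
<- 65
-> bump(x='-68')
<- -3
-> translate(v='2094', u_from='yd', u_to='cm')
<- 4786884/25
-> dock(x='7')
<- -10
-> divby(x='-29/4')
<- 40/29
-> dock(x='-57')
<- 1693/29

Answer: 1693/29


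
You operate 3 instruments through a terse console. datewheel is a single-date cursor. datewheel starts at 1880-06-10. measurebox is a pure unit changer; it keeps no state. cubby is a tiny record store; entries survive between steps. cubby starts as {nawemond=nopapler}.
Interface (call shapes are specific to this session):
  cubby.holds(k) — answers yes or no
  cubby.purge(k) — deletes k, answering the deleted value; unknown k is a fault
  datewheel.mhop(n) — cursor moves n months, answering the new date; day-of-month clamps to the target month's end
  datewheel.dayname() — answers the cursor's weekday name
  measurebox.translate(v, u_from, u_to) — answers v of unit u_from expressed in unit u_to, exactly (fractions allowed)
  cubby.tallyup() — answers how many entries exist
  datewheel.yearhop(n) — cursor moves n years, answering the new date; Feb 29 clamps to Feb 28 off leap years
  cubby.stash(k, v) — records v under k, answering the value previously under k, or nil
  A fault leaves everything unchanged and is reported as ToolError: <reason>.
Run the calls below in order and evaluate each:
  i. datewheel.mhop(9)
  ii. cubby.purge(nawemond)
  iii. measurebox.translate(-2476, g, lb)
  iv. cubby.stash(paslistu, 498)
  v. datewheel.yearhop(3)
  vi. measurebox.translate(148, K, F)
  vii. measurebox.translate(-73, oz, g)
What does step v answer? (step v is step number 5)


% mhop n='9'
= 1881-03-10
% purge k='nawemond'
= nopapler
% translate v='-2476' u_from='g' u_to='lb'
= -247600000/45359237
% stash k='paslistu' v='498'
= nil
% yearhop n='3'
= 1884-03-10
% translate v='148' u_from='K' u_to='F'
= -19327/100
% translate v='-73' u_from='oz' u_to='g'
= -3311224301/1600000

Answer: 1884-03-10


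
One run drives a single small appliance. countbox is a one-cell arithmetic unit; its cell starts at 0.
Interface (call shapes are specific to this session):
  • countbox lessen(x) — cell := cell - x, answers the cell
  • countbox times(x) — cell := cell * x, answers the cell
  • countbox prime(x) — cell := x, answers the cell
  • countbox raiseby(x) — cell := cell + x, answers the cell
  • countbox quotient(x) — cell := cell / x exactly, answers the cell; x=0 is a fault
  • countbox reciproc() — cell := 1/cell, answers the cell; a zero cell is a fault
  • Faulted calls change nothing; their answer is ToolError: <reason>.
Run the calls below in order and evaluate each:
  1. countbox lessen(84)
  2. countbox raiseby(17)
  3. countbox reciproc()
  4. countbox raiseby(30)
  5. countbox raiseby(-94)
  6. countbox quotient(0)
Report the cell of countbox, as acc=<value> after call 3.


>>> countbox lessen x: 84
= -84
>>> countbox raiseby x: 17
= -67
>>> countbox reciproc
= -1/67
>>> countbox raiseby x: 30
= 2009/67
>>> countbox raiseby x: -94
= -4289/67
>>> countbox quotient x: 0
= ToolError: division by zero

Answer: acc=-1/67


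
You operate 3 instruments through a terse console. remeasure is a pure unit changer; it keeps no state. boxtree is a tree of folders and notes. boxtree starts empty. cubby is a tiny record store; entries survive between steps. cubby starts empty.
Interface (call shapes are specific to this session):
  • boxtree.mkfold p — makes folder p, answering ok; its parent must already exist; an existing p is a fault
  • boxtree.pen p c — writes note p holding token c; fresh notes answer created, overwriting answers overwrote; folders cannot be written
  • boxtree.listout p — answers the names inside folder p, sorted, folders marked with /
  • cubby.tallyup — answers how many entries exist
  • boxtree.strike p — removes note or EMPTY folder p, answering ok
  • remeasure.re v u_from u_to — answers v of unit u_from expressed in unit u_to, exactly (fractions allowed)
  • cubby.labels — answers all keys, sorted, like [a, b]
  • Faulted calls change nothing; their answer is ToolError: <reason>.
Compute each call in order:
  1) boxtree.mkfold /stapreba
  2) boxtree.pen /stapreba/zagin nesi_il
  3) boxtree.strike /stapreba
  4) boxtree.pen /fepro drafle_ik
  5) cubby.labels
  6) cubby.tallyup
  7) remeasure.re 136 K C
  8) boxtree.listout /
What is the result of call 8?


·→ boxtree.mkfold(p='/stapreba')
·← ok
·→ boxtree.pen(p='/stapreba/zagin', c='nesi_il')
·← created
·→ boxtree.strike(p='/stapreba')
·← ToolError: not empty
·→ boxtree.pen(p='/fepro', c='drafle_ik')
·← created
·→ cubby.labels()
·← []
·→ cubby.tallyup()
·← 0
·→ remeasure.re(v='136', u_from='K', u_to='C')
·← -2743/20
·→ boxtree.listout(p='/')
·← [fepro, stapreba/]

Answer: [fepro, stapreba/]


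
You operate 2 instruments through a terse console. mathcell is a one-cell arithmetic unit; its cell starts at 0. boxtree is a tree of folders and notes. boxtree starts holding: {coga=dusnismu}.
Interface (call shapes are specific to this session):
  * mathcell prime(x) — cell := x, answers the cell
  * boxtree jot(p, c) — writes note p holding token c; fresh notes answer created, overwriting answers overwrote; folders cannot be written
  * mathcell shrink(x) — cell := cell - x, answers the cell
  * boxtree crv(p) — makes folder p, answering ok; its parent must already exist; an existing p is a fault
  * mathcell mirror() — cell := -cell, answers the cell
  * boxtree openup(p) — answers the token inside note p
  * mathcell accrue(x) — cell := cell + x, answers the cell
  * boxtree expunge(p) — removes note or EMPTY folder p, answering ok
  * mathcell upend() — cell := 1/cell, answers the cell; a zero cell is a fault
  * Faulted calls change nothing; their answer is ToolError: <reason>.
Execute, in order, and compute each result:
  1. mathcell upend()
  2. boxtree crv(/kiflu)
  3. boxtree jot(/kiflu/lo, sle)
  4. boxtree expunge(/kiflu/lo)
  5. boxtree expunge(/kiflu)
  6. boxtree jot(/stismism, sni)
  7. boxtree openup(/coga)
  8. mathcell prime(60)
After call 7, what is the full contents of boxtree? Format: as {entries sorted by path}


Answer: {coga=dusnismu, stismism=sni}

Derivation:
Act: mathcell upend[]
Obs: ToolError: reciprocal of zero
Act: boxtree crv[p→/kiflu]
Obs: ok
Act: boxtree jot[p→/kiflu/lo; c→sle]
Obs: created
Act: boxtree expunge[p→/kiflu/lo]
Obs: ok
Act: boxtree expunge[p→/kiflu]
Obs: ok
Act: boxtree jot[p→/stismism; c→sni]
Obs: created
Act: boxtree openup[p→/coga]
Obs: dusnismu
Act: mathcell prime[x→60]
Obs: 60


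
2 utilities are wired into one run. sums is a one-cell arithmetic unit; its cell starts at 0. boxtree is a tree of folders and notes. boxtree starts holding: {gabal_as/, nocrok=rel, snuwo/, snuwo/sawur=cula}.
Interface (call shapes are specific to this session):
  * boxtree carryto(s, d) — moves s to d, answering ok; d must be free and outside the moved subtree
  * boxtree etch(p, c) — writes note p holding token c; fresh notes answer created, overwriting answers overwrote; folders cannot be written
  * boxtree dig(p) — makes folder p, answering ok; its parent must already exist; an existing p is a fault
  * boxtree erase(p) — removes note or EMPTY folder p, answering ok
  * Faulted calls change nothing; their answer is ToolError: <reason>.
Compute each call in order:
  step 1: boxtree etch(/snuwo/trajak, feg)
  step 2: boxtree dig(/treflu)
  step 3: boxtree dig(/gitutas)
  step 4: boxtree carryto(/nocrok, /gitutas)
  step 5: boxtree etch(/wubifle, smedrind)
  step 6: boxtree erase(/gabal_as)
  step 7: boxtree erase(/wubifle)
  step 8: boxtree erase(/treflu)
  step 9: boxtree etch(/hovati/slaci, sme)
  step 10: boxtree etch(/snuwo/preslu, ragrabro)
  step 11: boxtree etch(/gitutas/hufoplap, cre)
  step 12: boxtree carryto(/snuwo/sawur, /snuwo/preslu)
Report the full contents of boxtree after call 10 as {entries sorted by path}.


Answer: {gitutas/, nocrok=rel, snuwo/, snuwo/preslu=ragrabro, snuwo/sawur=cula, snuwo/trajak=feg}

Derivation:
-- boxtree etch(/snuwo/trajak, feg) : created
-- boxtree dig(/treflu) : ok
-- boxtree dig(/gitutas) : ok
-- boxtree carryto(/nocrok, /gitutas) : ToolError: exists
-- boxtree etch(/wubifle, smedrind) : created
-- boxtree erase(/gabal_as) : ok
-- boxtree erase(/wubifle) : ok
-- boxtree erase(/treflu) : ok
-- boxtree etch(/hovati/slaci, sme) : ToolError: no parent
-- boxtree etch(/snuwo/preslu, ragrabro) : created
-- boxtree etch(/gitutas/hufoplap, cre) : created
-- boxtree carryto(/snuwo/sawur, /snuwo/preslu) : ToolError: exists


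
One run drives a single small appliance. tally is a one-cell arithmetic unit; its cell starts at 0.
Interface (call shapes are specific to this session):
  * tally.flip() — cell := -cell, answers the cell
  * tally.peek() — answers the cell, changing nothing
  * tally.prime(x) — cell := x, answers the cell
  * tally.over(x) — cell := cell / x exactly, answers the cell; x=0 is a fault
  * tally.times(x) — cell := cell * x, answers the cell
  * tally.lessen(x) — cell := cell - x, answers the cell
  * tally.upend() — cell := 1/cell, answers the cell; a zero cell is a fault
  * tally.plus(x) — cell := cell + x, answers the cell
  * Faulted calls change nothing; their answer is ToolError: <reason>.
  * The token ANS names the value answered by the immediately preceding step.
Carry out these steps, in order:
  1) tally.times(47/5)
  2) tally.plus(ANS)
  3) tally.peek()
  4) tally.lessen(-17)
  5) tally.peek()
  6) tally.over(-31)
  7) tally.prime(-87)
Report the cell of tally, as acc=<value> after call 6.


Answer: acc=-17/31

Derivation:
Act: times[47/5]
Obs: 0
Act: plus[ANS]
Obs: 0
Act: peek[]
Obs: 0
Act: lessen[-17]
Obs: 17
Act: peek[]
Obs: 17
Act: over[-31]
Obs: -17/31
Act: prime[-87]
Obs: -87


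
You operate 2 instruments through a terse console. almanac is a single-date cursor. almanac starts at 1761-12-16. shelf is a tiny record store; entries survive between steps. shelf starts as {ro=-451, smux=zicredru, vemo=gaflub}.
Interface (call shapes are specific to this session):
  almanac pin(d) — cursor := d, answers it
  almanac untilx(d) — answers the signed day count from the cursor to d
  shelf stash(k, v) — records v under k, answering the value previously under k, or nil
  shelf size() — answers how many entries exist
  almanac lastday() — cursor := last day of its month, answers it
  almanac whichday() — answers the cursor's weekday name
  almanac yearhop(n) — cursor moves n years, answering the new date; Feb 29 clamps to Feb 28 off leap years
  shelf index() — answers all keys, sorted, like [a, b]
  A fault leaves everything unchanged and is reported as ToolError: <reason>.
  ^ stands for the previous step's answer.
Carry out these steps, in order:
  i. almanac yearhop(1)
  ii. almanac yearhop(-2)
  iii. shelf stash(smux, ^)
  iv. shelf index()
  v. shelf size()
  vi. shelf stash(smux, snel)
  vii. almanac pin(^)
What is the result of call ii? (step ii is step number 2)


Answer: 1760-12-16

Derivation:
I call almanac yearhop using n='1', and observe 1762-12-16.
Next I call almanac yearhop using n='-2', giving 1760-12-16.
Then shelf stash using k='smux', v='^', which returns zicredru.
I invoke shelf index, — result: [ro, smux, vemo].
Now I run shelf size, giving 3.
I invoke shelf stash using k='smux', v='snel', and observe 1760-12-16.
Now I run almanac pin using d='^', giving 1760-12-16.


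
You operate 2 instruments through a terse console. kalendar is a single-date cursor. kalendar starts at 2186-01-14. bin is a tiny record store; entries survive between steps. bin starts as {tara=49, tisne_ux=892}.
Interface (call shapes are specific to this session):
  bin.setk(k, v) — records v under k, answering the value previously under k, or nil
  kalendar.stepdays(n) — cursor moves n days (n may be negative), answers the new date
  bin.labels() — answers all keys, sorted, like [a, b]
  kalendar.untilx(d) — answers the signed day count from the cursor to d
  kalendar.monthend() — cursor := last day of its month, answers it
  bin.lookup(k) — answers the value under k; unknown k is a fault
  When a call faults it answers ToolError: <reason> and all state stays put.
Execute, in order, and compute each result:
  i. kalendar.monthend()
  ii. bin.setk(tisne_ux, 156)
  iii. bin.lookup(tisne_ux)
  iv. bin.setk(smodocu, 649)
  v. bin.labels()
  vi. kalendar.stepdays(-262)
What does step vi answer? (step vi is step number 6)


Answer: 2185-05-14

Derivation:
[in] kalendar.monthend
:: 2186-01-31
[in] bin.setk k=tisne_ux v=156
:: 892
[in] bin.lookup k=tisne_ux
:: 156
[in] bin.setk k=smodocu v=649
:: nil
[in] bin.labels
:: [smodocu, tara, tisne_ux]
[in] kalendar.stepdays n=-262
:: 2185-05-14


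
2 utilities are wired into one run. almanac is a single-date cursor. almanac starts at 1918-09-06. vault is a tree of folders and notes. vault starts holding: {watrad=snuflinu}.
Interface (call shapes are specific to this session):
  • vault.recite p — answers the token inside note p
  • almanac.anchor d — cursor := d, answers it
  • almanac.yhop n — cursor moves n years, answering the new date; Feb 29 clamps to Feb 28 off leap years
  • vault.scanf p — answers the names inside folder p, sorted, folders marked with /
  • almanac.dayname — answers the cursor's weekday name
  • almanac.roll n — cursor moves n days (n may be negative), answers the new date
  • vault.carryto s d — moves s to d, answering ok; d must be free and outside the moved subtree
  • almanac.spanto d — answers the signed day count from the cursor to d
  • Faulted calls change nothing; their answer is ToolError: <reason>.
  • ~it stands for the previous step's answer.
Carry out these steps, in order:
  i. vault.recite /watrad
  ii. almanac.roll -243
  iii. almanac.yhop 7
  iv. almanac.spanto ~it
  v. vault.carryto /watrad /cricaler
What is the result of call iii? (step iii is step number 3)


Answer: 1925-01-06

Derivation:
I try vault.recite on p→/watrad, — result: snuflinu.
I use almanac.roll on n→-243, → 1918-01-06.
Invoking almanac.yhop on n→7, which returns 1925-01-06.
Now I run almanac.spanto on d→~it, giving 0.
Then vault.carryto on s→/watrad, d→/cricaler, yielding ok.


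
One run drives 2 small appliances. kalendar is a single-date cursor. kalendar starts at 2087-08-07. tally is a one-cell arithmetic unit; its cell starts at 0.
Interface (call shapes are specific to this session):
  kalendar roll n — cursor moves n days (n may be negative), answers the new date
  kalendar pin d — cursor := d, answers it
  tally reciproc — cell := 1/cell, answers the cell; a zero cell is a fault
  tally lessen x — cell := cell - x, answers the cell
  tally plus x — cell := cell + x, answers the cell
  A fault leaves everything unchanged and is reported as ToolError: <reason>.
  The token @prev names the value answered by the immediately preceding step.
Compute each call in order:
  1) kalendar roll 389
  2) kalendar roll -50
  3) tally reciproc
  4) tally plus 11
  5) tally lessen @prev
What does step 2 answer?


I call kalendar roll(n='389'): 2088-08-30.
I call kalendar roll(n='-50'), giving 2088-07-11.
Using tally reciproc(), and get ToolError: reciprocal of zero.
I try tally plus(x='11'), and observe 11.
Using tally lessen(x='@prev'): 0.

Answer: 2088-07-11


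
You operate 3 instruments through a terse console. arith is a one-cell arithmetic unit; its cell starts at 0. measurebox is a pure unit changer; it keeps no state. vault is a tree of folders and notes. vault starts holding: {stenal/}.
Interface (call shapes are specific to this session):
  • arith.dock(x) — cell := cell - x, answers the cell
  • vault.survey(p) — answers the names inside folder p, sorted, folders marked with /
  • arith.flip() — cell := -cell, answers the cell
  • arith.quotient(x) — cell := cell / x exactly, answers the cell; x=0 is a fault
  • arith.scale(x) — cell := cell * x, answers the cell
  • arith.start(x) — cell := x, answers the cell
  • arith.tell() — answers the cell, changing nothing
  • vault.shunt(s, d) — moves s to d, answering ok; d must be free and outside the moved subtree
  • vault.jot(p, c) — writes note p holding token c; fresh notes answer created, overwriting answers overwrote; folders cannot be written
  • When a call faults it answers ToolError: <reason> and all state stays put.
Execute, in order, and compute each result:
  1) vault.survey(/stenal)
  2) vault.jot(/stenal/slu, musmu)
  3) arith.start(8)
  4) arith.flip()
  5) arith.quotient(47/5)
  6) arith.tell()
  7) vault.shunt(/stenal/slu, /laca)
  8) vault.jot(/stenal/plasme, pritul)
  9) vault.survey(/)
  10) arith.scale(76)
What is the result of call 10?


> vault.survey p→/stenal
  []
> vault.jot p→/stenal/slu c→musmu
  created
> arith.start x→8
  8
> arith.flip
  -8
> arith.quotient x→47/5
  -40/47
> arith.tell
  -40/47
> vault.shunt s→/stenal/slu d→/laca
  ok
> vault.jot p→/stenal/plasme c→pritul
  created
> vault.survey p→/
  [laca, stenal/]
> arith.scale x→76
  -3040/47

Answer: -3040/47


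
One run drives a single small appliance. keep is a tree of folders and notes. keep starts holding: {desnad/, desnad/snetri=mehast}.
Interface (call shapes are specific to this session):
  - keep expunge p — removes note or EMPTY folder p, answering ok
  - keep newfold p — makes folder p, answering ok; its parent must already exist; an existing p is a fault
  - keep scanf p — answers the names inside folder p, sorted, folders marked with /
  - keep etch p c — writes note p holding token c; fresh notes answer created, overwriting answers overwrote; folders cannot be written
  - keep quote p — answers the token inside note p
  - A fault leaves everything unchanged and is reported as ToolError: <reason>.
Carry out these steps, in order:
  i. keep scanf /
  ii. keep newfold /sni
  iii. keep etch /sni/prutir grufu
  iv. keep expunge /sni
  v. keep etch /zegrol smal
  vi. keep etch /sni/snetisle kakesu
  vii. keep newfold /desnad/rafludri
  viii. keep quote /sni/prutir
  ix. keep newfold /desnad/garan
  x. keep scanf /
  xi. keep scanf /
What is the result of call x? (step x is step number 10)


I try keep scanf passing p→/, — result: [desnad/].
I run keep newfold passing p→/sni, yielding ok.
I run keep etch passing p→/sni/prutir, c→grufu, giving created.
I use keep expunge passing p→/sni, and get ToolError: not empty.
I call keep etch passing p→/zegrol, c→smal, which returns created.
I invoke keep etch passing p→/sni/snetisle, c→kakesu, yielding created.
Then keep newfold passing p→/desnad/rafludri, and see ok.
Next I call keep quote passing p→/sni/prutir, which returns grufu.
Calling keep newfold passing p→/desnad/garan, and see ok.
Next I call keep scanf passing p→/, which returns [desnad/, sni/, zegrol].
Then keep scanf passing p→/, giving [desnad/, sni/, zegrol].

Answer: [desnad/, sni/, zegrol]


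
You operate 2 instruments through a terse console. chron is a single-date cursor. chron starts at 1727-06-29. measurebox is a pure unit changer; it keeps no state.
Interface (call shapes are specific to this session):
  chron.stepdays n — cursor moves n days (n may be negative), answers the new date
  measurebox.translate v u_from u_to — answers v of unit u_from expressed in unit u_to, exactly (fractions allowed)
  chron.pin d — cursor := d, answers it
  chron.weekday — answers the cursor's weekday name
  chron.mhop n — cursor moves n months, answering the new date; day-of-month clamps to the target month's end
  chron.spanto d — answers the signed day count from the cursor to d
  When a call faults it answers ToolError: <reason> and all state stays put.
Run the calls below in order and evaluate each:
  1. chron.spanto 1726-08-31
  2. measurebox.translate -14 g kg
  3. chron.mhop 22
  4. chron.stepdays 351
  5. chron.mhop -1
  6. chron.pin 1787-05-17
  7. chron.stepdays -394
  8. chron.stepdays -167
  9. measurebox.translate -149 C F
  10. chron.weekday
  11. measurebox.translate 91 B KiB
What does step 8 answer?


-> chron.spanto(d→1726-08-31)
<- -302
-> measurebox.translate(v→-14, u_from→g, u_to→kg)
<- -7/500
-> chron.mhop(n→22)
<- 1729-04-29
-> chron.stepdays(n→351)
<- 1730-04-15
-> chron.mhop(n→-1)
<- 1730-03-15
-> chron.pin(d→1787-05-17)
<- 1787-05-17
-> chron.stepdays(n→-394)
<- 1786-04-18
-> chron.stepdays(n→-167)
<- 1785-11-02
-> measurebox.translate(v→-149, u_from→C, u_to→F)
<- -1181/5
-> chron.weekday()
<- Wednesday
-> measurebox.translate(v→91, u_from→B, u_to→KiB)
<- 91/1024

Answer: 1785-11-02


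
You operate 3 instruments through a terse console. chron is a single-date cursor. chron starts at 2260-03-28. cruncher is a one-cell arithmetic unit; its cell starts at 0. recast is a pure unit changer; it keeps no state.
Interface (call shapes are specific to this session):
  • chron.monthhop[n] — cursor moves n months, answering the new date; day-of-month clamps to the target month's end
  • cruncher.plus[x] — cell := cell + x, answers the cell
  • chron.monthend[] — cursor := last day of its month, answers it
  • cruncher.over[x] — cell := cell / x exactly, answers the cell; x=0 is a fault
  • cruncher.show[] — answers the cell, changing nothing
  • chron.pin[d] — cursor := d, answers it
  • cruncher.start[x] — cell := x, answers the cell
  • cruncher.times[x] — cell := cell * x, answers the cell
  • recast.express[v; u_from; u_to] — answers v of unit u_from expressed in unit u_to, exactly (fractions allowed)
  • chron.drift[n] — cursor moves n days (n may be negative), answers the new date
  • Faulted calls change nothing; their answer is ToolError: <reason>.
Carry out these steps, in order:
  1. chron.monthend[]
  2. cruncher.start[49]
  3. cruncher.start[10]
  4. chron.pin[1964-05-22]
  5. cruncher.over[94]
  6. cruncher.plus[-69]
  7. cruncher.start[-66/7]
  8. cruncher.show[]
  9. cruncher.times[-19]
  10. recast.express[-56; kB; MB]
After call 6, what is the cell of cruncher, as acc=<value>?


-> monthend()
<- 2260-03-31
-> start(49)
<- 49
-> start(10)
<- 10
-> pin(1964-05-22)
<- 1964-05-22
-> over(94)
<- 5/47
-> plus(-69)
<- -3238/47
-> start(-66/7)
<- -66/7
-> show()
<- -66/7
-> times(-19)
<- 1254/7
-> express(-56, kB, MB)
<- -7/125

Answer: acc=-3238/47


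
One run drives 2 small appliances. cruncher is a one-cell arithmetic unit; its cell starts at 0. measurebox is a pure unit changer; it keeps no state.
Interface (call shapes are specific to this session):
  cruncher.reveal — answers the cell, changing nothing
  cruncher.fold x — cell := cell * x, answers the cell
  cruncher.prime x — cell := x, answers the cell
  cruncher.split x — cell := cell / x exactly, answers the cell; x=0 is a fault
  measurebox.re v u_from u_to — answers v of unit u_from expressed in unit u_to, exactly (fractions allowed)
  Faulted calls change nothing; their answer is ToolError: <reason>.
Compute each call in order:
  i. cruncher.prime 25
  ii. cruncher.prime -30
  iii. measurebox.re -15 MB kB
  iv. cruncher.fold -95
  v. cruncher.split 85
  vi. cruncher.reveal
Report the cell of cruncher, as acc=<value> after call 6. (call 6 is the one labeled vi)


==> prime(x=25)
<== 25
==> prime(x=-30)
<== -30
==> re(v=-15, u_from=MB, u_to=kB)
<== -15000
==> fold(x=-95)
<== 2850
==> split(x=85)
<== 570/17
==> reveal()
<== 570/17

Answer: acc=570/17


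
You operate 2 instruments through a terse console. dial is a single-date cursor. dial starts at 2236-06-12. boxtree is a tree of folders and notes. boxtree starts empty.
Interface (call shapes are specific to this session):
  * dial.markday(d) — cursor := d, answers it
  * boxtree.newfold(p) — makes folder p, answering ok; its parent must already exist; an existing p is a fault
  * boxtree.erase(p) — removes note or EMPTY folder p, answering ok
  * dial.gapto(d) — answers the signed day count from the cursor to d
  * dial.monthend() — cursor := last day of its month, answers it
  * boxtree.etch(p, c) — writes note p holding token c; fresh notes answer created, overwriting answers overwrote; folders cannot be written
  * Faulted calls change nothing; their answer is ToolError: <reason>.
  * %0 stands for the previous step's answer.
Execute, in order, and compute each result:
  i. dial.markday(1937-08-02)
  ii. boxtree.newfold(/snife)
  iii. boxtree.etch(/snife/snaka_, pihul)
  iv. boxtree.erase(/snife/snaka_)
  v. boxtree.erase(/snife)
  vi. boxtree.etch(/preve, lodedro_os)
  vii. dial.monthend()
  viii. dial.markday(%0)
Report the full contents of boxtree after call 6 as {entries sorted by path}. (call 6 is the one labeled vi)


-- 1. dial.markday(d='1937-08-02') => 1937-08-02
-- 2. boxtree.newfold(p='/snife') => ok
-- 3. boxtree.etch(p='/snife/snaka_', c='pihul') => created
-- 4. boxtree.erase(p='/snife/snaka_') => ok
-- 5. boxtree.erase(p='/snife') => ok
-- 6. boxtree.etch(p='/preve', c='lodedro_os') => created
-- 7. dial.monthend() => 1937-08-31
-- 8. dial.markday(d='%0') => 1937-08-31

Answer: {preve=lodedro_os}


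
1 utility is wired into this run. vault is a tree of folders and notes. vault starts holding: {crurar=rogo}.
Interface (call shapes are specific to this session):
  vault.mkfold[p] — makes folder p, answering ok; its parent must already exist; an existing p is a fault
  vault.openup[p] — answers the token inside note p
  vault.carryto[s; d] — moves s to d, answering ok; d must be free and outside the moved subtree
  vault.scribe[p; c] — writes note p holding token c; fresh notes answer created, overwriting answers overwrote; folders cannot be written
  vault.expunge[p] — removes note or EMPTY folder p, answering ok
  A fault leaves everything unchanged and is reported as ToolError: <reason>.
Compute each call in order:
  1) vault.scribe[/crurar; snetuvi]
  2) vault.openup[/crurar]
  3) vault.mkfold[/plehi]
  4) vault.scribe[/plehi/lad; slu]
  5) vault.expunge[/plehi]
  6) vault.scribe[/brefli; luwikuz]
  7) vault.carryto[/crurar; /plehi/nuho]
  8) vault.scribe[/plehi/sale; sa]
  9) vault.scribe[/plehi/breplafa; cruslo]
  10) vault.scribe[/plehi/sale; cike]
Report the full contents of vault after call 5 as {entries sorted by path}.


Do: scribe[p→/crurar; c→snetuvi]
See: overwrote
Do: openup[p→/crurar]
See: snetuvi
Do: mkfold[p→/plehi]
See: ok
Do: scribe[p→/plehi/lad; c→slu]
See: created
Do: expunge[p→/plehi]
See: ToolError: not empty
Do: scribe[p→/brefli; c→luwikuz]
See: created
Do: carryto[s→/crurar; d→/plehi/nuho]
See: ok
Do: scribe[p→/plehi/sale; c→sa]
See: created
Do: scribe[p→/plehi/breplafa; c→cruslo]
See: created
Do: scribe[p→/plehi/sale; c→cike]
See: overwrote

Answer: {crurar=snetuvi, plehi/, plehi/lad=slu}


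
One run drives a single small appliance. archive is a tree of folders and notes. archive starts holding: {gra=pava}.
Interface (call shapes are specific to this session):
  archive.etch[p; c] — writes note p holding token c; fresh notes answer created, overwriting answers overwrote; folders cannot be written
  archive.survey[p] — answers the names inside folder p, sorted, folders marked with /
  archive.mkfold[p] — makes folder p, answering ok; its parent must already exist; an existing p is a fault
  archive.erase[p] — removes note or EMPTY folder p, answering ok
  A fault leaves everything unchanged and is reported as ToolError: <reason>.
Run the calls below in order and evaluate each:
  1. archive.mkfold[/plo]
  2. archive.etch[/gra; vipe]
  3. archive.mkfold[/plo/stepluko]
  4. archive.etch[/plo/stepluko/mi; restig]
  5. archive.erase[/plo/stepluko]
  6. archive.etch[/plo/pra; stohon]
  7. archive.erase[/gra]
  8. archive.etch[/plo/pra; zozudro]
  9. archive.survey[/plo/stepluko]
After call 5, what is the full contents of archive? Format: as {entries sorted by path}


Answer: {gra=vipe, plo/, plo/stepluko/, plo/stepluko/mi=restig}

Derivation:
% archive.mkfold(p=/plo) -> ok
% archive.etch(p=/gra, c=vipe) -> overwrote
% archive.mkfold(p=/plo/stepluko) -> ok
% archive.etch(p=/plo/stepluko/mi, c=restig) -> created
% archive.erase(p=/plo/stepluko) -> ToolError: not empty
% archive.etch(p=/plo/pra, c=stohon) -> created
% archive.erase(p=/gra) -> ok
% archive.etch(p=/plo/pra, c=zozudro) -> overwrote
% archive.survey(p=/plo/stepluko) -> [mi]


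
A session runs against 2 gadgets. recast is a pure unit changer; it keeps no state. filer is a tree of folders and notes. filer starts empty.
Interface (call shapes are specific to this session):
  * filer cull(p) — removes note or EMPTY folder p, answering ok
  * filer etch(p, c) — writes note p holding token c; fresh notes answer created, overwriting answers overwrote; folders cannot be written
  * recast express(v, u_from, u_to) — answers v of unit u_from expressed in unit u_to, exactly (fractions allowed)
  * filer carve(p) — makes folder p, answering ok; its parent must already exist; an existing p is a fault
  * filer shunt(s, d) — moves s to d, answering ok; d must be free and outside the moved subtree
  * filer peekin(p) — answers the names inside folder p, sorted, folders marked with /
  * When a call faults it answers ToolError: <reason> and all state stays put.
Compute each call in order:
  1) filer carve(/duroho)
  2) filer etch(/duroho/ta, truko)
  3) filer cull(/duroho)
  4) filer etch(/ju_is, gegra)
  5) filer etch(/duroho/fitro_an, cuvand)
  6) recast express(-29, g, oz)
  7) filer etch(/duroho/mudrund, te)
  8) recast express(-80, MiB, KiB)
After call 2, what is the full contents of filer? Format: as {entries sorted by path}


I use filer carve using p=/duroho: ok.
Invoking filer etch using p=/duroho/ta, c=truko: created.
Next I call filer cull using p=/duroho, and see ToolError: not empty.
Calling filer etch using p=/ju_is, c=gegra, giving created.
Calling filer etch using p=/duroho/fitro_an, c=cuvand, which returns created.
I try recast express using v=-29, u_from=g, u_to=oz, yielding -46400000/45359237.
I call filer etch using p=/duroho/mudrund, c=te, giving created.
I use recast express using v=-80, u_from=MiB, u_to=KiB, giving -81920.

Answer: {duroho/, duroho/ta=truko}


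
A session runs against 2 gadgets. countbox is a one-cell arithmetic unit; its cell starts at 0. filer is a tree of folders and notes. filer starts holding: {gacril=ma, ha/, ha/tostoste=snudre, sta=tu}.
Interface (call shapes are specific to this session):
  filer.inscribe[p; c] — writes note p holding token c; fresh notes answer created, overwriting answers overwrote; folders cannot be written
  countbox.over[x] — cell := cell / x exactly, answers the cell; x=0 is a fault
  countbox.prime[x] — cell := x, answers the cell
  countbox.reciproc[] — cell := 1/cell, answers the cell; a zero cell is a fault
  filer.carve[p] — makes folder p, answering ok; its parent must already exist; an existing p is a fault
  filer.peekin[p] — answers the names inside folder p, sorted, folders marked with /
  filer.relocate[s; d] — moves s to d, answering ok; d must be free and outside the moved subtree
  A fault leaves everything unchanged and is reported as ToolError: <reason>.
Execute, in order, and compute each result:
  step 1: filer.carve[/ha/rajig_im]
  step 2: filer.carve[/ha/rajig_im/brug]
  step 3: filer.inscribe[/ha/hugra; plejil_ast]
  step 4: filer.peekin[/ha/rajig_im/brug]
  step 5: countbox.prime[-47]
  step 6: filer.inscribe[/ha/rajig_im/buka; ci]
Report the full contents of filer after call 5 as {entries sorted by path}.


! filer.carve(p='/ha/rajig_im') => ok
! filer.carve(p='/ha/rajig_im/brug') => ok
! filer.inscribe(p='/ha/hugra', c='plejil_ast') => created
! filer.peekin(p='/ha/rajig_im/brug') => []
! countbox.prime(x='-47') => -47
! filer.inscribe(p='/ha/rajig_im/buka', c='ci') => created

Answer: {gacril=ma, ha/, ha/hugra=plejil_ast, ha/rajig_im/, ha/rajig_im/brug/, ha/tostoste=snudre, sta=tu}


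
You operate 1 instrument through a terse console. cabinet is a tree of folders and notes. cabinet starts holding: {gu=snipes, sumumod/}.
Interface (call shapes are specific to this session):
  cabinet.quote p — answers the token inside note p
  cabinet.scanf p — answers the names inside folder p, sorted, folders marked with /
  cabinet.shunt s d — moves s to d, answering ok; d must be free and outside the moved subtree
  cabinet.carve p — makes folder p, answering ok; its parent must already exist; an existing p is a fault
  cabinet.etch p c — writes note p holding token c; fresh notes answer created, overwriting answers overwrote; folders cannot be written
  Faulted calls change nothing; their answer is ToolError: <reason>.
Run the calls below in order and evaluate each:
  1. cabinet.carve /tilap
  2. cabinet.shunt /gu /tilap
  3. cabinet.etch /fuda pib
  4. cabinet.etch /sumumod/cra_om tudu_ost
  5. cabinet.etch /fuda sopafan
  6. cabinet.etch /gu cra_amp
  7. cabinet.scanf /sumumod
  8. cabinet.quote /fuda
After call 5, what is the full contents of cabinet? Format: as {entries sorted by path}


==> cabinet.carve(p→/tilap)
<== ok
==> cabinet.shunt(s→/gu, d→/tilap)
<== ToolError: exists
==> cabinet.etch(p→/fuda, c→pib)
<== created
==> cabinet.etch(p→/sumumod/cra_om, c→tudu_ost)
<== created
==> cabinet.etch(p→/fuda, c→sopafan)
<== overwrote
==> cabinet.etch(p→/gu, c→cra_amp)
<== overwrote
==> cabinet.scanf(p→/sumumod)
<== [cra_om]
==> cabinet.quote(p→/fuda)
<== sopafan

Answer: {fuda=sopafan, gu=snipes, sumumod/, sumumod/cra_om=tudu_ost, tilap/}


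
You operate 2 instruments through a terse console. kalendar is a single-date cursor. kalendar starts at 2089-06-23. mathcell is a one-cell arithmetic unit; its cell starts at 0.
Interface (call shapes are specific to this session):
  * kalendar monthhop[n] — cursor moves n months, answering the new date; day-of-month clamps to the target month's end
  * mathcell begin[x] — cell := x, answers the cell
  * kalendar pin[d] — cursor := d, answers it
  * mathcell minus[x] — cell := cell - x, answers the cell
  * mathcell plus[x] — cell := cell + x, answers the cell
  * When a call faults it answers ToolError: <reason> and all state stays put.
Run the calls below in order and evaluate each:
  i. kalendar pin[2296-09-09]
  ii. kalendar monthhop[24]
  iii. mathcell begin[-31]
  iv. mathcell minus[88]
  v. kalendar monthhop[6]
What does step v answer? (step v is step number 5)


$ kalendar pin d='2296-09-09'
:: 2296-09-09
$ kalendar monthhop n='24'
:: 2298-09-09
$ mathcell begin x='-31'
:: -31
$ mathcell minus x='88'
:: -119
$ kalendar monthhop n='6'
:: 2299-03-09

Answer: 2299-03-09


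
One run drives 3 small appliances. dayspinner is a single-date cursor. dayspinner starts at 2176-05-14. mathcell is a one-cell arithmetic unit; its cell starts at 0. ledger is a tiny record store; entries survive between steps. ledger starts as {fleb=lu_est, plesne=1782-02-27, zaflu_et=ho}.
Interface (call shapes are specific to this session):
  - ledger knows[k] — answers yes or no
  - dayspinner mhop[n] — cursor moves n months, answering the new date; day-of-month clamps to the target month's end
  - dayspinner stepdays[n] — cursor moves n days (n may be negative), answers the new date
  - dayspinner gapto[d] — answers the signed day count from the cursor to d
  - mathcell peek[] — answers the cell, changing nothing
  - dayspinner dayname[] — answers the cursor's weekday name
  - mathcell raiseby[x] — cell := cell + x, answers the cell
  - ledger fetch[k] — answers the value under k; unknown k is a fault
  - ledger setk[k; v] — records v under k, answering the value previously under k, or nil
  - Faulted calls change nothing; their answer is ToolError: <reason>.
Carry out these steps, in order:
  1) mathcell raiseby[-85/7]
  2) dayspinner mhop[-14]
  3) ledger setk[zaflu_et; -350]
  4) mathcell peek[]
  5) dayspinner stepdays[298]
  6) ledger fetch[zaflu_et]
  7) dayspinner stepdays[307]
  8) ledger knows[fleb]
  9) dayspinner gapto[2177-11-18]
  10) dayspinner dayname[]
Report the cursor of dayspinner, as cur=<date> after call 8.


Answer: cur=2176-11-08

Derivation:
→ mathcell raiseby(x→-85/7)
← -85/7
→ dayspinner mhop(n→-14)
← 2175-03-14
→ ledger setk(k→zaflu_et, v→-350)
← ho
→ mathcell peek()
← -85/7
→ dayspinner stepdays(n→298)
← 2176-01-06
→ ledger fetch(k→zaflu_et)
← -350
→ dayspinner stepdays(n→307)
← 2176-11-08
→ ledger knows(k→fleb)
← yes
→ dayspinner gapto(d→2177-11-18)
← 375
→ dayspinner dayname()
← Friday


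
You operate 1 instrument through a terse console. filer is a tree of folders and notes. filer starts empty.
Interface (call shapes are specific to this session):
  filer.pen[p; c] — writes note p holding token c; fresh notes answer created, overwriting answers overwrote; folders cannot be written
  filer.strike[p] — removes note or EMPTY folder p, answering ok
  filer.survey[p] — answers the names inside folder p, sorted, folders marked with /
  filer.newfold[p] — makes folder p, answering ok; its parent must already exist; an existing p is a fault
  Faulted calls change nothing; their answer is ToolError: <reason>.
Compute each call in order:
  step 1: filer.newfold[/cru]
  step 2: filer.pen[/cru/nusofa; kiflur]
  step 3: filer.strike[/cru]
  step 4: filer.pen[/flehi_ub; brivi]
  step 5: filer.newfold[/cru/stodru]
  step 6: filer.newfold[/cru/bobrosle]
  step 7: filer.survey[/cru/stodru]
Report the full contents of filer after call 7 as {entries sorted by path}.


Answer: {cru/, cru/bobrosle/, cru/nusofa=kiflur, cru/stodru/, flehi_ub=brivi}

Derivation:
-> filer.newfold(p→/cru)
<- ok
-> filer.pen(p→/cru/nusofa, c→kiflur)
<- created
-> filer.strike(p→/cru)
<- ToolError: not empty
-> filer.pen(p→/flehi_ub, c→brivi)
<- created
-> filer.newfold(p→/cru/stodru)
<- ok
-> filer.newfold(p→/cru/bobrosle)
<- ok
-> filer.survey(p→/cru/stodru)
<- []
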